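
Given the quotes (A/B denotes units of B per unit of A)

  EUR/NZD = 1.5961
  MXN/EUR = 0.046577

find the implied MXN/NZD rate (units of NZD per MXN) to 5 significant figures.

1 MXN × 0.046577 = 0.046577 EUR
0.046577 EUR × 1.5961 = 0.0743415 NZD

MXN/NZD = 0.074342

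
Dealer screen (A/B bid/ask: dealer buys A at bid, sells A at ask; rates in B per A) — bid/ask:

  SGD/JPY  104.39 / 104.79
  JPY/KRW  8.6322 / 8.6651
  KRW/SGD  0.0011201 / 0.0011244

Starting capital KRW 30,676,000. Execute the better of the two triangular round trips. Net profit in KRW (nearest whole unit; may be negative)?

Net profit: KRW 286,493

Best loop KRW → SGD → JPY → KRW:
KRW 30,676,000 × 0.0011201 (sell KRW at bid) = SGD 34,360.19
SGD 34,360.19 × 104.39 (sell SGD at bid) = JPY 3,586,860
JPY 3,586,860 × 8.6322 (sell JPY at bid) = KRW 30,962,493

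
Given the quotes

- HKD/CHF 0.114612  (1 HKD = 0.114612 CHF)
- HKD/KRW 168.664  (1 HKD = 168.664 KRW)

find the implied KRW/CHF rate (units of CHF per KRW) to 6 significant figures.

KRW/CHF = 0.000679529

1 KRW ÷ 168.664 = 0.00592895 HKD
0.00592895 HKD × 0.114612 = 0.000679529 CHF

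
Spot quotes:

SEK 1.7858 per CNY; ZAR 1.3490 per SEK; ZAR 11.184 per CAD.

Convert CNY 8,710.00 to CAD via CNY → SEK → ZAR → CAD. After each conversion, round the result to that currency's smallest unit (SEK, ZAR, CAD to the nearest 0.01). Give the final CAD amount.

CAD 1,876.14

CNY 8,710.00 × 1.7858 = SEK 15,554.32
SEK 15,554.32 × 1.3490 = ZAR 20,982.78
ZAR 20,982.78 ÷ 11.184 = CAD 1,876.14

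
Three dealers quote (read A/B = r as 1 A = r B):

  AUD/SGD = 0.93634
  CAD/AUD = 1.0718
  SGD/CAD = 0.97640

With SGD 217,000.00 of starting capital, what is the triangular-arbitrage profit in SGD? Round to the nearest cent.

Profit: SGD 4,454.56

Profitable loop is SGD → AUD → CAD → SGD:
SGD 217,000.00 ÷ 0.93634 = AUD 231,753.42
AUD 231,753.42 ÷ 1.0718 = CAD 216,228.24
CAD 216,228.24 ÷ 0.97640 = SGD 221,454.56
Profit = SGD 221,454.56 − SGD 217,000.00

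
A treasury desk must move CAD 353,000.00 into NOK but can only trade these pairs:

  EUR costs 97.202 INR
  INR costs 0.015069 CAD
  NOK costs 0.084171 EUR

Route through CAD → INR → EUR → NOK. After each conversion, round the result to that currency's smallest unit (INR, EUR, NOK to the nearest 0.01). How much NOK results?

CAD 353,000.00 ÷ 0.015069 = INR 23,425,575.69
INR 23,425,575.69 ÷ 97.202 = EUR 240,998.91
EUR 240,998.91 ÷ 0.084171 = NOK 2,863,205.97

NOK 2,863,205.97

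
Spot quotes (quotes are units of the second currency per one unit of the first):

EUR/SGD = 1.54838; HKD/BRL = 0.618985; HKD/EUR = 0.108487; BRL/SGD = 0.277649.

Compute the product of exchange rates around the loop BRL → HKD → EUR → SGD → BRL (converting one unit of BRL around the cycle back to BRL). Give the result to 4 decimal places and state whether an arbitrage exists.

0.9774 (arbitrage exists)

Around BRL → HKD → EUR → SGD → BRL: 1 ÷ 0.618985 × 0.108487 × 1.54838 ÷ 0.277649 = 0.977415
Product < 1; profitable direction is BRL → SGD → EUR → HKD → BRL.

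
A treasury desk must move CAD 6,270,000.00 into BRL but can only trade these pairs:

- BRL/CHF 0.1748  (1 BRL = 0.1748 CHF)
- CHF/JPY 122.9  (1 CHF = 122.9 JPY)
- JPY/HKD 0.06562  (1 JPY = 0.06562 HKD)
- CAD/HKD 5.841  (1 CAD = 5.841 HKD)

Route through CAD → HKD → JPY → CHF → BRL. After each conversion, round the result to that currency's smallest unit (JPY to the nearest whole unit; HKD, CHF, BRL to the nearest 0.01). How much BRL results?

BRL 25,979,166.30

CAD 6,270,000.00 × 5.841 = HKD 36,623,070.00
HKD 36,623,070.00 ÷ 0.06562 = JPY 558,108,351
JPY 558,108,351 ÷ 122.9 = CHF 4,541,158.27
CHF 4,541,158.27 ÷ 0.1748 = BRL 25,979,166.30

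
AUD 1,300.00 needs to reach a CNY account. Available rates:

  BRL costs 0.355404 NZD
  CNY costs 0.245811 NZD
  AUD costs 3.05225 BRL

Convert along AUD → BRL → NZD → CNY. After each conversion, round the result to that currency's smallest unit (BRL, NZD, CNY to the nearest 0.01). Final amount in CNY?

CNY 5,736.97

AUD 1,300.00 × 3.05225 = BRL 3,967.92
BRL 3,967.92 × 0.355404 = NZD 1,410.21
NZD 1,410.21 ÷ 0.245811 = CNY 5,736.97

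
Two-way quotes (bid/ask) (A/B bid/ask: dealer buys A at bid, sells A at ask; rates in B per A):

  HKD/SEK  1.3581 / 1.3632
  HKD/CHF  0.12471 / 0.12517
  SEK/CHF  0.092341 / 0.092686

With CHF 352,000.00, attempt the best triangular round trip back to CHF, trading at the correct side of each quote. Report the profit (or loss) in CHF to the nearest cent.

Best loop CHF → HKD → SEK → CHF:
CHF 352,000.00 ÷ 0.12517 (buy HKD at ask) = HKD 2,812,175.44
HKD 2,812,175.44 × 1.3581 (sell HKD at bid) = SEK 3,819,215.47
SEK 3,819,215.47 × 0.092341 (sell SEK at bid) = CHF 352,670.18

Net profit: CHF 670.18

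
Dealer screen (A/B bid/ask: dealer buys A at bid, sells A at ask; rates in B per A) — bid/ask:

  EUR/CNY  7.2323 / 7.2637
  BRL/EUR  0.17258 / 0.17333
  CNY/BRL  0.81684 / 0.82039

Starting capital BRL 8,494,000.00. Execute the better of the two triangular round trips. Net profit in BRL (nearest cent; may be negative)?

Net profit: BRL 165,965.28

Best loop BRL → EUR → CNY → BRL:
BRL 8,494,000.00 × 0.17258 (sell BRL at bid) = EUR 1,465,894.52
EUR 1,465,894.52 × 7.2323 (sell EUR at bid) = CNY 10,601,788.94
CNY 10,601,788.94 × 0.81684 (sell CNY at bid) = BRL 8,659,965.28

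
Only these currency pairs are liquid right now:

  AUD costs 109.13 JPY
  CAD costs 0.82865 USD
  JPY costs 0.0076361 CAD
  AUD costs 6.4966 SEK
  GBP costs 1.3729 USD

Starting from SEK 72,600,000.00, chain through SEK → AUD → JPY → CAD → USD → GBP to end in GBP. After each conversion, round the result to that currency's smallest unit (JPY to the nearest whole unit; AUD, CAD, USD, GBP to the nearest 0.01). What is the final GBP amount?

SEK 72,600,000.00 ÷ 6.4966 = AUD 11,175,076.19
AUD 11,175,076.19 × 109.13 = JPY 1,219,536,065
JPY 1,219,536,065 × 0.0076361 = CAD 9,312,499.35
CAD 9,312,499.35 × 0.82865 = USD 7,716,802.59
USD 7,716,802.59 ÷ 1.3729 = GBP 5,620,804.57

GBP 5,620,804.57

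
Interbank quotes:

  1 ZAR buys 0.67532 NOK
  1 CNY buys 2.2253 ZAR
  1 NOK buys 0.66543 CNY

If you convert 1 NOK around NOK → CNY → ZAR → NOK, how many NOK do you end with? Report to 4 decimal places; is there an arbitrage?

1.0000 (no arbitrage)

Around NOK → CNY → ZAR → NOK: 1 × 0.66543 × 2.2253 × 0.67532 = 1.000001
Product ≈ 1 (deviation 0.000%, within rounding noise).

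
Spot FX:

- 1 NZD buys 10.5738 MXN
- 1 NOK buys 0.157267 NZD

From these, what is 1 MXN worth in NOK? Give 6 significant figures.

1 MXN ÷ 10.5738 = 0.0945734 NZD
0.0945734 NZD ÷ 0.157267 = 0.601356 NOK

MXN/NOK = 0.601356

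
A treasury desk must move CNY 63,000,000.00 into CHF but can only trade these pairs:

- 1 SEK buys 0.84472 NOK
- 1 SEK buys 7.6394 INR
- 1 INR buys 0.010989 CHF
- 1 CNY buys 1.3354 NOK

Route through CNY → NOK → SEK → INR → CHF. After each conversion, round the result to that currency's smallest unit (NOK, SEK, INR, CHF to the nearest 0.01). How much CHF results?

CHF 8,360,968.13

CNY 63,000,000.00 × 1.3354 = NOK 84,130,200.00
NOK 84,130,200.00 ÷ 0.84472 = SEK 99,595,368.88
SEK 99,595,368.88 × 7.6394 = INR 760,848,861.02
INR 760,848,861.02 × 0.010989 = CHF 8,360,968.13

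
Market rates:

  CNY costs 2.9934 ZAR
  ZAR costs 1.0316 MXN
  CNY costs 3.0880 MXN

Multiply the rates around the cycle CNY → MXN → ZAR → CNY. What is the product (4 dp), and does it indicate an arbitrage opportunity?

1.0000 (no arbitrage)

Around CNY → MXN → ZAR → CNY: 1 × 3.0880 ÷ 1.0316 ÷ 2.9934 = 1.000003
Product ≈ 1 (deviation 0.000%, within rounding noise).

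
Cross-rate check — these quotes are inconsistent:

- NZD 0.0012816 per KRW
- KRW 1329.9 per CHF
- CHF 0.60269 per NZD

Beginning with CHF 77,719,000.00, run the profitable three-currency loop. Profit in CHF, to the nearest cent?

Profitable loop is CHF → KRW → NZD → CHF:
CHF 77,719,000.00 × 1329.9 = KRW 103,358,498,100
KRW 103,358,498,100 × 0.0012816 = NZD 132,464,251.16
NZD 132,464,251.16 × 0.60269 = CHF 79,834,879.53
Profit = CHF 79,834,879.53 − CHF 77,719,000.00

Profit: CHF 2,115,879.53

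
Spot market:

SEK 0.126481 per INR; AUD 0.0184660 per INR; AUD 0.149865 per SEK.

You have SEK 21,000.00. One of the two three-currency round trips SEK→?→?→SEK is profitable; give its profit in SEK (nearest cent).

Profitable loop is SEK → AUD → INR → SEK:
SEK 21,000.00 × 0.149865 = AUD 3,147.16
AUD 3,147.16 ÷ 0.0184660 = INR 170,430.25
INR 170,430.25 × 0.126481 = SEK 21,556.19
Profit = SEK 21,556.19 − SEK 21,000.00

Profit: SEK 556.19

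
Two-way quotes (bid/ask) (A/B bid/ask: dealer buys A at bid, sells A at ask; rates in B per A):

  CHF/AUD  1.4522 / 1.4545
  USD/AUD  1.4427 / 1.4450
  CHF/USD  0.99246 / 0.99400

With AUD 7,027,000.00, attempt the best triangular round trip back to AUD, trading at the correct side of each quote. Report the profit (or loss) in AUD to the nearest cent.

Net profit: AUD 77,641.27

Best loop AUD → USD → CHF → AUD:
AUD 7,027,000.00 ÷ 1.4450 (buy USD at ask) = USD 4,862,975.78
USD 4,862,975.78 ÷ 0.99400 (buy CHF at ask) = CHF 4,892,329.76
CHF 4,892,329.76 × 1.4522 (sell CHF at bid) = AUD 7,104,641.27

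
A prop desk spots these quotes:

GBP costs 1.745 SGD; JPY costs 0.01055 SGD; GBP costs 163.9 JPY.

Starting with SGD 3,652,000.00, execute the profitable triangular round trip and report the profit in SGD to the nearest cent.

Profitable loop is SGD → JPY → GBP → SGD:
SGD 3,652,000.00 ÷ 0.01055 = JPY 346,161,137
JPY 346,161,137 ÷ 163.9 = GBP 2,112,026.46
GBP 2,112,026.46 × 1.745 = SGD 3,685,486.18
Profit = SGD 3,685,486.18 − SGD 3,652,000.00

Profit: SGD 33,486.18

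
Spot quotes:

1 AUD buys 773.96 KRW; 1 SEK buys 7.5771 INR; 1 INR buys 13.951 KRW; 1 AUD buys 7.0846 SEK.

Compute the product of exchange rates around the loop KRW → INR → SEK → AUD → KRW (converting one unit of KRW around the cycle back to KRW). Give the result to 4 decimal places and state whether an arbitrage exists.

Around KRW → INR → SEK → AUD → KRW: 1 ÷ 13.951 ÷ 7.5771 ÷ 7.0846 × 773.96 = 1.033463
Product > 1; profitable direction is KRW → INR → SEK → AUD → KRW.

1.0335 (arbitrage exists)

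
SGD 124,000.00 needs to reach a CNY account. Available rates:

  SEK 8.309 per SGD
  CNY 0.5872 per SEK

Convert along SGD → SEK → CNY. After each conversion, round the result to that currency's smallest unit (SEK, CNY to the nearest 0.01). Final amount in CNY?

CNY 605,001.56

SGD 124,000.00 × 8.309 = SEK 1,030,316.00
SEK 1,030,316.00 × 0.5872 = CNY 605,001.56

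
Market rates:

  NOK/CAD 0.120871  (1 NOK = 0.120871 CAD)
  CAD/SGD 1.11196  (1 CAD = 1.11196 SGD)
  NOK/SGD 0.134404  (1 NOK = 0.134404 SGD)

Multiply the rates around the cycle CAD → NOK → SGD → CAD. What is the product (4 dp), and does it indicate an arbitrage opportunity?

1.0000 (no arbitrage)

Around CAD → NOK → SGD → CAD: 1 ÷ 0.120871 × 0.134404 ÷ 1.11196 = 1.000002
Product ≈ 1 (deviation 0.000%, within rounding noise).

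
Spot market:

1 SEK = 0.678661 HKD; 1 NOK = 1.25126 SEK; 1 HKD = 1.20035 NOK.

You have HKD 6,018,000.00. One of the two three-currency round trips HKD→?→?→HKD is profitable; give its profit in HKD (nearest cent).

Profitable loop is HKD → NOK → SEK → HKD:
HKD 6,018,000.00 × 1.20035 = NOK 7,223,706.30
NOK 7,223,706.30 × 1.25126 = SEK 9,038,734.74
SEK 9,038,734.74 × 0.678661 = HKD 6,134,236.76
Profit = HKD 6,134,236.76 − HKD 6,018,000.00

Profit: HKD 116,236.76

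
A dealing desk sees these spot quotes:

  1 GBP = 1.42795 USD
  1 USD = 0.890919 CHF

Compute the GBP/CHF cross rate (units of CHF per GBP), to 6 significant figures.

GBP/CHF = 1.27219

1 GBP × 1.42795 = 1.42795 USD
1.42795 USD × 0.890919 = 1.27219 CHF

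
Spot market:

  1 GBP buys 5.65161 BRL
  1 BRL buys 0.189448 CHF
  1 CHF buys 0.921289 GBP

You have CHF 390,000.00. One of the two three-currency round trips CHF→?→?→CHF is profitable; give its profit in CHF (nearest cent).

Profitable loop is CHF → BRL → GBP → CHF:
CHF 390,000.00 ÷ 0.189448 = BRL 2,058,612.39
BRL 2,058,612.39 ÷ 5.65161 = GBP 364,252.38
GBP 364,252.38 ÷ 0.921289 = CHF 395,372.55
Profit = CHF 395,372.55 − CHF 390,000.00

Profit: CHF 5,372.55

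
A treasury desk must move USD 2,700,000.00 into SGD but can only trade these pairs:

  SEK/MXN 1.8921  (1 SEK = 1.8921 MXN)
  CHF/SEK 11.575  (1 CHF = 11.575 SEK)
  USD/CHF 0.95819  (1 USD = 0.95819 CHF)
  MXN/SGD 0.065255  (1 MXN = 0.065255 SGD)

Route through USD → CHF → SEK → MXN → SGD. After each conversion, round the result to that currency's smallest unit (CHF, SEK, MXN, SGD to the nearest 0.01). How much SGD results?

USD 2,700,000.00 × 0.95819 = CHF 2,587,113.00
CHF 2,587,113.00 × 11.575 = SEK 29,945,832.97
SEK 29,945,832.97 × 1.8921 = MXN 56,660,510.56
MXN 56,660,510.56 × 0.065255 = SGD 3,697,381.62

SGD 3,697,381.62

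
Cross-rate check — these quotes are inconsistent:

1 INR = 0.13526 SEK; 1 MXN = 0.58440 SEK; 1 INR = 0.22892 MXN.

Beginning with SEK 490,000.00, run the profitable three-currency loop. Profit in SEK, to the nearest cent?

Profit: SEK 5,417.70

Profitable loop is SEK → MXN → INR → SEK:
SEK 490,000.00 ÷ 0.58440 = MXN 838,466.80
MXN 838,466.80 ÷ 0.22892 = INR 3,662,706.64
INR 3,662,706.64 × 0.13526 = SEK 495,417.70
Profit = SEK 495,417.70 − SEK 490,000.00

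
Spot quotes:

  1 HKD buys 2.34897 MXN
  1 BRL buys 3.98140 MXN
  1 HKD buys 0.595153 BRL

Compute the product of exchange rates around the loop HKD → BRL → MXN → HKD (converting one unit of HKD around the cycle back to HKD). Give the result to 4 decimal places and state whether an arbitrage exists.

Around HKD → BRL → MXN → HKD: 1 × 0.595153 × 3.98140 ÷ 2.34897 = 1.008758
Product > 1; profitable direction is HKD → BRL → MXN → HKD.

1.0088 (arbitrage exists)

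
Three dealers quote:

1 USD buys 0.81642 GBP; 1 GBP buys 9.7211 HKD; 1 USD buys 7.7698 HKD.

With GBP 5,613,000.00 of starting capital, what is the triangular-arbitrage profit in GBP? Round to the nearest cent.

Profit: GBP 120,426.48

Profitable loop is GBP → HKD → USD → GBP:
GBP 5,613,000.00 × 9.7211 = HKD 54,564,534.30
HKD 54,564,534.30 ÷ 7.7698 = USD 7,022,643.35
USD 7,022,643.35 × 0.81642 = GBP 5,733,426.48
Profit = GBP 5,733,426.48 − GBP 5,613,000.00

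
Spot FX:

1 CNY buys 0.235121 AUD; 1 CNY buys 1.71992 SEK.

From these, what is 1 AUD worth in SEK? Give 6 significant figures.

1 AUD ÷ 0.235121 = 4.25313 CNY
4.25313 CNY × 1.71992 = 7.31504 SEK

AUD/SEK = 7.31504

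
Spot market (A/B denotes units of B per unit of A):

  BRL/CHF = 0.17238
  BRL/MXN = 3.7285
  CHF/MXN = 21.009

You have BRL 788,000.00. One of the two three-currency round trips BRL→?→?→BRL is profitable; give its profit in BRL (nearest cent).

Profit: BRL 23,275.03

Profitable loop is BRL → MXN → CHF → BRL:
BRL 788,000.00 × 3.7285 = MXN 2,938,058.00
MXN 2,938,058.00 ÷ 21.009 = CHF 139,847.59
CHF 139,847.59 ÷ 0.17238 = BRL 811,275.03
Profit = BRL 811,275.03 − BRL 788,000.00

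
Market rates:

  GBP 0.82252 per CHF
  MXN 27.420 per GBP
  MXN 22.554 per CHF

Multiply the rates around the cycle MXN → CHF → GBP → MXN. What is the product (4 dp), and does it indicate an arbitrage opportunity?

1.0000 (no arbitrage)

Around MXN → CHF → GBP → MXN: 1 ÷ 22.554 × 0.82252 × 27.420 = 0.999978
Product ≈ 1 (deviation 0.002%, within rounding noise).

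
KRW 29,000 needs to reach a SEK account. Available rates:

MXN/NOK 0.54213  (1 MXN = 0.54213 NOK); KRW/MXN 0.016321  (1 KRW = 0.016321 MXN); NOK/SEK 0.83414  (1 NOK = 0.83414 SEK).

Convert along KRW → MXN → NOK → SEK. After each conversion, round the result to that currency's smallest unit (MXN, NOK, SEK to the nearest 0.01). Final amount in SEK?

SEK 214.04

KRW 29,000 × 0.016321 = MXN 473.31
MXN 473.31 × 0.54213 = NOK 256.60
NOK 256.60 × 0.83414 = SEK 214.04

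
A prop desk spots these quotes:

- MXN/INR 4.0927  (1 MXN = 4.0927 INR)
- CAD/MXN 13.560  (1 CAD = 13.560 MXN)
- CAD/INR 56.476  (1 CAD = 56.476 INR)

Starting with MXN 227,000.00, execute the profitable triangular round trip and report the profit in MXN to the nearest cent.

Profitable loop is MXN → CAD → INR → MXN:
MXN 227,000.00 ÷ 13.560 = CAD 16,740.41
CAD 16,740.41 × 56.476 = INR 945,431.56
INR 945,431.56 ÷ 4.0927 = MXN 231,004.36
Profit = MXN 231,004.36 − MXN 227,000.00

Profit: MXN 4,004.36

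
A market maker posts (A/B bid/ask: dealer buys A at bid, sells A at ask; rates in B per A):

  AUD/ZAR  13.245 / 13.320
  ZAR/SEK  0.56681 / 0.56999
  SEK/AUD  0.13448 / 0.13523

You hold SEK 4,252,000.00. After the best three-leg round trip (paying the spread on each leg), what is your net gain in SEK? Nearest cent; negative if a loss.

Best loop SEK → AUD → ZAR → SEK:
SEK 4,252,000.00 × 0.13448 (sell SEK at bid) = AUD 571,808.96
AUD 571,808.96 × 13.245 (sell AUD at bid) = ZAR 7,573,609.68
ZAR 7,573,609.68 × 0.56681 (sell ZAR at bid) = SEK 4,292,797.70

Net profit: SEK 40,797.70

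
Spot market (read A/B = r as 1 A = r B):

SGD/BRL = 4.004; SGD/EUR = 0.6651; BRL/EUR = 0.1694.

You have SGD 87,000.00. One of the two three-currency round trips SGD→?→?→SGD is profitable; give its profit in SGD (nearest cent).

Profitable loop is SGD → BRL → EUR → SGD:
SGD 87,000.00 × 4.004 = BRL 348,348.00
BRL 348,348.00 × 0.1694 = EUR 59,010.15
EUR 59,010.15 ÷ 0.6651 = SGD 88,723.73
Profit = SGD 88,723.73 − SGD 87,000.00

Profit: SGD 1,723.73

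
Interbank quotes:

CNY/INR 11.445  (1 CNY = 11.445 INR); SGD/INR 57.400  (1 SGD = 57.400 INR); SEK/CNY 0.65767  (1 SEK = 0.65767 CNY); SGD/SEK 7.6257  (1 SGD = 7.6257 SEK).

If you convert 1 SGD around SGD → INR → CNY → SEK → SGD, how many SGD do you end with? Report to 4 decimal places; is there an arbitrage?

1.0000 (no arbitrage)

Around SGD → INR → CNY → SEK → SGD: 1 × 57.400 ÷ 11.445 ÷ 0.65767 ÷ 7.6257 = 1.000019
Product ≈ 1 (deviation 0.002%, within rounding noise).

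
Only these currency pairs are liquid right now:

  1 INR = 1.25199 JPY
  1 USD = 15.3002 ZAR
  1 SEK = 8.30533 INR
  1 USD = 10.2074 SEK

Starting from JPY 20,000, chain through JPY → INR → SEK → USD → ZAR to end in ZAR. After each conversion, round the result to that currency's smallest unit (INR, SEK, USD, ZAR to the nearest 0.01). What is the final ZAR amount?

JPY 20,000 ÷ 1.25199 = INR 15,974.57
INR 15,974.57 ÷ 8.30533 = SEK 1,923.41
SEK 1,923.41 ÷ 10.2074 = USD 188.43
USD 188.43 × 15.3002 = ZAR 2,883.02

ZAR 2,883.02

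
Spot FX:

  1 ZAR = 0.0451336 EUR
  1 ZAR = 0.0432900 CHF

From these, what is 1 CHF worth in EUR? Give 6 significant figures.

CHF/EUR = 1.04259

1 CHF ÷ 0.0432900 = 23.1 ZAR
23.1 ZAR × 0.0451336 = 1.04259 EUR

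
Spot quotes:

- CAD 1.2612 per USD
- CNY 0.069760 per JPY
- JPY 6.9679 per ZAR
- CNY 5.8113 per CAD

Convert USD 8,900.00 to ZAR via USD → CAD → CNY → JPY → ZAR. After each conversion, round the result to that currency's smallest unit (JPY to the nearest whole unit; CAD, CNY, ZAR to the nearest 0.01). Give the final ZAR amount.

ZAR 134,195.81

USD 8,900.00 × 1.2612 = CAD 11,224.68
CAD 11,224.68 × 5.8113 = CNY 65,229.98
CNY 65,229.98 ÷ 0.069760 = JPY 935,063
JPY 935,063 ÷ 6.9679 = ZAR 134,195.81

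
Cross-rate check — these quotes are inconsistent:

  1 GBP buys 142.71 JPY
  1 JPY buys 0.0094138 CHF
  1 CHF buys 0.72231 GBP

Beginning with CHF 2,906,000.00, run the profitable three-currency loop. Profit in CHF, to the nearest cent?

Profit: CHF 88,695.08

Profitable loop is CHF → JPY → GBP → CHF:
CHF 2,906,000.00 ÷ 0.0094138 = JPY 308,695,745
JPY 308,695,745 ÷ 142.71 = GBP 2,163,098.20
GBP 2,163,098.20 ÷ 0.72231 = CHF 2,994,695.08
Profit = CHF 2,994,695.08 − CHF 2,906,000.00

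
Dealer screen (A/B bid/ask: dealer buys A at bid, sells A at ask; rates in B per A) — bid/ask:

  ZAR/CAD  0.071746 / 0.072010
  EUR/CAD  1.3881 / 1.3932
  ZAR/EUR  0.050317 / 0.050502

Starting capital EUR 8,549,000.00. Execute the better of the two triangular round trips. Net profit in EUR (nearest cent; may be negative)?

Best loop EUR → ZAR → CAD → EUR:
EUR 8,549,000.00 ÷ 0.050502 (buy ZAR at ask) = ZAR 169,280,424.54
ZAR 169,280,424.54 × 0.071746 (sell ZAR at bid) = CAD 12,145,193.34
CAD 12,145,193.34 ÷ 1.3932 (buy EUR at ask) = EUR 8,717,480.15

Net profit: EUR 168,480.15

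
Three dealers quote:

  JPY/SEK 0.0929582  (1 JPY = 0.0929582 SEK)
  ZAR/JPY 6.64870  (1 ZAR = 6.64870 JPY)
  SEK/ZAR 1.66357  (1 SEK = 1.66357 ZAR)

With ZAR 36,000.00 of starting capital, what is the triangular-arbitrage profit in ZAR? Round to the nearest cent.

Profit: ZAR 1,014.17

Profitable loop is ZAR → JPY → SEK → ZAR:
ZAR 36,000.00 × 6.64870 = JPY 239,353
JPY 239,353 × 0.0929582 = SEK 22,249.84
SEK 22,249.84 × 1.66357 = ZAR 37,014.17
Profit = ZAR 37,014.17 − ZAR 36,000.00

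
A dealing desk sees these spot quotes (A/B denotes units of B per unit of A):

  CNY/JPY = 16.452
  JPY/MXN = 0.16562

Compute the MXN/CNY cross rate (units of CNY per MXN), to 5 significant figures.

1 MXN ÷ 0.16562 = 6.03792 JPY
6.03792 JPY ÷ 16.452 = 0.367002 CNY

MXN/CNY = 0.36700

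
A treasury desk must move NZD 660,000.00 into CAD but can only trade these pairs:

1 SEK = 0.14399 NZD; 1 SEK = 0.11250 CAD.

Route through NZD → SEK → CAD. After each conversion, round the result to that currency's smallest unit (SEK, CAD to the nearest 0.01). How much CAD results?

CAD 515,660.81

NZD 660,000.00 ÷ 0.14399 = SEK 4,583,651.64
SEK 4,583,651.64 × 0.11250 = CAD 515,660.81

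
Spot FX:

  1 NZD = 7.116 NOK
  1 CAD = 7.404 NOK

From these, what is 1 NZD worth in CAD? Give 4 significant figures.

1 NZD × 7.116 = 7.116 NOK
7.116 NOK ÷ 7.404 = 0.961102 CAD

NZD/CAD = 0.9611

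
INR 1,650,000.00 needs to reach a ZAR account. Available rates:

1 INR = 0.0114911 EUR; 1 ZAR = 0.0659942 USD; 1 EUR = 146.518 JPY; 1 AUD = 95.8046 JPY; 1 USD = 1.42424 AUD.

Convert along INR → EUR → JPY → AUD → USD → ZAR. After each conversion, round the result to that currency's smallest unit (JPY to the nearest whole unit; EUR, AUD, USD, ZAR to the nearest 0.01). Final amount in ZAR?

INR 1,650,000.00 × 0.0114911 = EUR 18,960.32
EUR 18,960.32 × 146.518 = JPY 2,778,028
JPY 2,778,028 ÷ 95.8046 = AUD 28,996.81
AUD 28,996.81 ÷ 1.42424 = USD 20,359.50
USD 20,359.50 ÷ 0.0659942 = ZAR 308,504.38

ZAR 308,504.38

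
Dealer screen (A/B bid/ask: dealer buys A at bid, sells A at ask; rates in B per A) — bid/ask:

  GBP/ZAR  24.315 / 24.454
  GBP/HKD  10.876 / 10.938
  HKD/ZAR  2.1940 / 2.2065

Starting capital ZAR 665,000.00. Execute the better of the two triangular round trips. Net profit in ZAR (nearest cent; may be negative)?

Net profit: ZAR 4,968.01

Best loop ZAR → HKD → GBP → ZAR:
ZAR 665,000.00 ÷ 2.2065 (buy HKD at ask) = HKD 301,382.28
HKD 301,382.28 ÷ 10.938 (buy GBP at ask) = GBP 27,553.69
GBP 27,553.69 × 24.315 (sell GBP at bid) = ZAR 669,968.01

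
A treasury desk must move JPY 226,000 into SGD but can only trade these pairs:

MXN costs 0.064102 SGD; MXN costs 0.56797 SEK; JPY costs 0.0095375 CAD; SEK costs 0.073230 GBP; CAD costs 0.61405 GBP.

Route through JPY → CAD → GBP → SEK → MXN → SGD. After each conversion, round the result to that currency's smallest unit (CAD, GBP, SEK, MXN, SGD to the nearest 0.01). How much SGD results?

SGD 2,039.88

JPY 226,000 × 0.0095375 = CAD 2,155.48
CAD 2,155.48 × 0.61405 = GBP 1,323.57
GBP 1,323.57 ÷ 0.073230 = SEK 18,074.15
SEK 18,074.15 ÷ 0.56797 = MXN 31,822.37
MXN 31,822.37 × 0.064102 = SGD 2,039.88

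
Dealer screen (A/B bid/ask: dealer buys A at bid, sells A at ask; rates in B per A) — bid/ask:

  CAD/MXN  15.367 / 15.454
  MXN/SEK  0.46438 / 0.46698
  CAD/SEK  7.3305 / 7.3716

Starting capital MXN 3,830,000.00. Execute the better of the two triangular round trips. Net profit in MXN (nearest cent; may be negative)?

Net profit: MXN 60,390.39

Best loop MXN → CAD → SEK → MXN:
MXN 3,830,000.00 ÷ 15.454 (buy CAD at ask) = CAD 247,832.28
CAD 247,832.28 × 7.3305 (sell CAD at bid) = SEK 1,816,734.50
SEK 1,816,734.50 ÷ 0.46698 (buy MXN at ask) = MXN 3,890,390.39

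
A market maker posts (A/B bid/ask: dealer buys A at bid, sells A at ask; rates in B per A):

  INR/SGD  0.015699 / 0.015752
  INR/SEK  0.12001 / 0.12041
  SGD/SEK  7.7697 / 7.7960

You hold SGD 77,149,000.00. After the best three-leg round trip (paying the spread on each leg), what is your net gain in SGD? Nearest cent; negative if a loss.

Best loop SGD → SEK → INR → SGD:
SGD 77,149,000.00 × 7.7697 (sell SGD at bid) = SEK 599,424,585.30
SEK 599,424,585.30 ÷ 0.12041 (buy INR at ask) = INR 4,978,196,041.03
INR 4,978,196,041.03 × 0.015699 (sell INR at bid) = SGD 78,152,699.65

Net profit: SGD 1,003,699.65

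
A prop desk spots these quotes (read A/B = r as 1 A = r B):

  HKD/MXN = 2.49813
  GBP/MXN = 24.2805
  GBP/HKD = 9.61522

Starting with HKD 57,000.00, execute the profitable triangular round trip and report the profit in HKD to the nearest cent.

Profitable loop is HKD → GBP → MXN → HKD:
HKD 57,000.00 ÷ 9.61522 = GBP 5,928.10
GBP 5,928.10 × 24.2805 = MXN 143,937.27
MXN 143,937.27 ÷ 2.49813 = HKD 57,618.01
Profit = HKD 57,618.01 − HKD 57,000.00

Profit: HKD 618.01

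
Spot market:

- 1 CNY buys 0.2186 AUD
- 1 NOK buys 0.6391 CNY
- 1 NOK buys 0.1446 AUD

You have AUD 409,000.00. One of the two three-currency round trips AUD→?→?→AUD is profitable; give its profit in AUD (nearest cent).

Profit: AUD 14,323.74

Profitable loop is AUD → CNY → NOK → AUD:
AUD 409,000.00 ÷ 0.2186 = CNY 1,870,997.26
CNY 1,870,997.26 ÷ 0.6391 = NOK 2,927,550.08
NOK 2,927,550.08 × 0.1446 = AUD 423,323.74
Profit = AUD 423,323.74 − AUD 409,000.00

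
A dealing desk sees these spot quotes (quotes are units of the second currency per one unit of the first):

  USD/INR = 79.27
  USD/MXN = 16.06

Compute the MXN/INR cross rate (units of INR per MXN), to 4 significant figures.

MXN/INR = 4.936

1 MXN ÷ 16.06 = 0.0622665 USD
0.0622665 USD × 79.27 = 4.93587 INR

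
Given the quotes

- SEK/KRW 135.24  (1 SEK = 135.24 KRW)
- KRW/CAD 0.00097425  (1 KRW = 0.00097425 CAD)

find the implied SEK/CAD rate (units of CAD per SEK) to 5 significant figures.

1 SEK × 135.24 = 135.24 KRW
135.24 KRW × 0.00097425 = 0.131758 CAD

SEK/CAD = 0.13176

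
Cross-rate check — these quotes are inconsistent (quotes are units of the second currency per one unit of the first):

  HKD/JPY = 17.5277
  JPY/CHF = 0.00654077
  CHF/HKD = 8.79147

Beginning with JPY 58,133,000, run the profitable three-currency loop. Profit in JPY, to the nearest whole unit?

Profitable loop is JPY → CHF → HKD → JPY:
JPY 58,133,000 × 0.00654077 = CHF 380,234.58
CHF 380,234.58 × 8.79147 = HKD 3,342,820.92
HKD 3,342,820.92 × 17.5277 = JPY 58,591,962
Profit = JPY 58,591,962 − JPY 58,133,000

Profit: JPY 458,962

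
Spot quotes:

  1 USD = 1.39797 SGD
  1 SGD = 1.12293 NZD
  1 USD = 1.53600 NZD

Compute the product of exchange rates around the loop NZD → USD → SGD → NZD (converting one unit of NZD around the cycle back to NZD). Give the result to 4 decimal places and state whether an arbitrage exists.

Around NZD → USD → SGD → NZD: 1 ÷ 1.53600 × 1.39797 × 1.12293 = 1.022020
Product > 1; profitable direction is NZD → USD → SGD → NZD.

1.0220 (arbitrage exists)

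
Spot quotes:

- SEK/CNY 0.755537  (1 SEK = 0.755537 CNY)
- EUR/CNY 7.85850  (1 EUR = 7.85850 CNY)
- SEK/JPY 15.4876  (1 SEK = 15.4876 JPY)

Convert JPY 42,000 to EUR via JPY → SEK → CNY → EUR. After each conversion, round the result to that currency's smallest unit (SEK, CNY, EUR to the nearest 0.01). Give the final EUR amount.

JPY 42,000 ÷ 15.4876 = SEK 2,711.85
SEK 2,711.85 × 0.755537 = CNY 2,048.90
CNY 2,048.90 ÷ 7.85850 = EUR 260.72

EUR 260.72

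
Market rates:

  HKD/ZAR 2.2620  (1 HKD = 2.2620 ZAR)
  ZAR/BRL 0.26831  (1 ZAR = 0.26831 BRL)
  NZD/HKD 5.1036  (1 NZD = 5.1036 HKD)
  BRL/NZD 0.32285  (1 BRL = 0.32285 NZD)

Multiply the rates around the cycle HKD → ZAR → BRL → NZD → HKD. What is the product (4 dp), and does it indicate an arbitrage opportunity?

1.0000 (no arbitrage)

Around HKD → ZAR → BRL → NZD → HKD: 1 × 2.2620 × 0.26831 × 0.32285 × 5.1036 = 1.000016
Product ≈ 1 (deviation 0.002%, within rounding noise).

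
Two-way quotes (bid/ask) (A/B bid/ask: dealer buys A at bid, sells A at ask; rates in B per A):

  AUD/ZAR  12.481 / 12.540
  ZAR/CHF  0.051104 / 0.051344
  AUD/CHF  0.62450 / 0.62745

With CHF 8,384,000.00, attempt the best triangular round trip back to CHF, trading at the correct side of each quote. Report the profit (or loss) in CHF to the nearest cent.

Best loop CHF → AUD → ZAR → CHF:
CHF 8,384,000.00 ÷ 0.62745 (buy AUD at ask) = AUD 13,362,020.88
AUD 13,362,020.88 × 12.481 (sell AUD at bid) = ZAR 166,771,382.58
ZAR 166,771,382.58 × 0.051104 (sell ZAR at bid) = CHF 8,522,684.74

Net profit: CHF 138,684.74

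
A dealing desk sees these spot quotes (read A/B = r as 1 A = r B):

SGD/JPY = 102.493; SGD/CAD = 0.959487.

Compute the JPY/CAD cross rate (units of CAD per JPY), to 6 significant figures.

JPY/CAD = 0.00936149

1 JPY ÷ 102.493 = 0.00975676 SGD
0.00975676 SGD × 0.959487 = 0.00936149 CAD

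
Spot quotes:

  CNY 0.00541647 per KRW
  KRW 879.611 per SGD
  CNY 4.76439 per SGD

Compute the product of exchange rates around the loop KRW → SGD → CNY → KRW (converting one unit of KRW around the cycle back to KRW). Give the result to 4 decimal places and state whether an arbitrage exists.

1.0000 (no arbitrage)

Around KRW → SGD → CNY → KRW: 1 ÷ 879.611 × 4.76439 ÷ 0.00541647 = 1.000001
Product ≈ 1 (deviation 0.000%, within rounding noise).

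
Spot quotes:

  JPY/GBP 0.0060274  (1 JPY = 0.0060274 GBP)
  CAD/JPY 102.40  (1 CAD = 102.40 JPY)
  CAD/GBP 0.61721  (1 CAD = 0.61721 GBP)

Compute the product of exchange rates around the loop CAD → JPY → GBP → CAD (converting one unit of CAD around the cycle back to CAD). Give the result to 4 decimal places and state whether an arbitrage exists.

1.0000 (no arbitrage)

Around CAD → JPY → GBP → CAD: 1 × 102.40 × 0.0060274 ÷ 0.61721 = 0.999993
Product ≈ 1 (deviation 0.001%, within rounding noise).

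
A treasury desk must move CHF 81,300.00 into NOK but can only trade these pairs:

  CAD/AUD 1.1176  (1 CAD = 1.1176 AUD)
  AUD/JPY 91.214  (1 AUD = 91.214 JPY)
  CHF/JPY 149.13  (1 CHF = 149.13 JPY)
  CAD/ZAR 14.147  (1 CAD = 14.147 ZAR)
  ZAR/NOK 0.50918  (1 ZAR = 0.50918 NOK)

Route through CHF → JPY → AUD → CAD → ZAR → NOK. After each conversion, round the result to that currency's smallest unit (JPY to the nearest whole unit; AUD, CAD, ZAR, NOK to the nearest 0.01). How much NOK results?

CHF 81,300.00 × 149.13 = JPY 12,124,269
JPY 12,124,269 ÷ 91.214 = AUD 132,921.14
AUD 132,921.14 ÷ 1.1176 = CAD 118,934.45
CAD 118,934.45 × 14.147 = ZAR 1,682,565.66
ZAR 1,682,565.66 × 0.50918 = NOK 856,728.78

NOK 856,728.78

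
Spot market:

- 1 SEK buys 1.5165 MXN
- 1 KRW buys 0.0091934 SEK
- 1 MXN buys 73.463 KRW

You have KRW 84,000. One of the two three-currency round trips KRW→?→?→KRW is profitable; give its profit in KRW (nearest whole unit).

Profitable loop is KRW → SEK → MXN → KRW:
KRW 84,000 × 0.0091934 = SEK 772.25
SEK 772.25 × 1.5165 = MXN 1,171.11
MXN 1,171.11 × 73.463 = KRW 86,033
Profit = KRW 86,033 − KRW 84,000

Profit: KRW 2,033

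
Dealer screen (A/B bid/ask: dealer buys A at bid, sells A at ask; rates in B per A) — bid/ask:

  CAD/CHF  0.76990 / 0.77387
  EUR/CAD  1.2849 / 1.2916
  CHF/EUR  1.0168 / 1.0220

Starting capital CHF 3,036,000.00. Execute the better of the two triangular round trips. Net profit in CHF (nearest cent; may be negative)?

Net profit: CHF 17,802.55

Best loop CHF → EUR → CAD → CHF:
CHF 3,036,000.00 × 1.0168 (sell CHF at bid) = EUR 3,087,004.80
EUR 3,087,004.80 × 1.2849 (sell EUR at bid) = CAD 3,966,492.47
CAD 3,966,492.47 × 0.76990 (sell CAD at bid) = CHF 3,053,802.55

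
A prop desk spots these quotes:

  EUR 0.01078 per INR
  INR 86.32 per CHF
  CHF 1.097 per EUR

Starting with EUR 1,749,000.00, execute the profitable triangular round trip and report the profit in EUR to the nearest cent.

Profitable loop is EUR → CHF → INR → EUR:
EUR 1,749,000.00 × 1.097 = CHF 1,918,653.00
CHF 1,918,653.00 × 86.32 = INR 165,618,126.96
INR 165,618,126.96 × 0.01078 = EUR 1,785,363.41
Profit = EUR 1,785,363.41 − EUR 1,749,000.00

Profit: EUR 36,363.41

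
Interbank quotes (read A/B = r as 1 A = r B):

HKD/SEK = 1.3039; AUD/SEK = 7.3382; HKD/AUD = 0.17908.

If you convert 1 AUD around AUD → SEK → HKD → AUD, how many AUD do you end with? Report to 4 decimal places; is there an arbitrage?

1.0078 (arbitrage exists)

Around AUD → SEK → HKD → AUD: 1 × 7.3382 ÷ 1.3039 × 0.17908 = 1.007842
Product > 1; profitable direction is AUD → SEK → HKD → AUD.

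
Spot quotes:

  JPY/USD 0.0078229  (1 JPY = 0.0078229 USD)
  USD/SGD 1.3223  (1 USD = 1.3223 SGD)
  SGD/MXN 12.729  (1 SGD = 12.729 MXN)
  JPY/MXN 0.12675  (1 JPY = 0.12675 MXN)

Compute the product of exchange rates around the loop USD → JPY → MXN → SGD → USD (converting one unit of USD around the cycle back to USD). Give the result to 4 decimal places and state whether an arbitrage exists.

Around USD → JPY → MXN → SGD → USD: 1 ÷ 0.0078229 × 0.12675 ÷ 12.729 ÷ 1.3223 = 0.962622
Product < 1; profitable direction is USD → SGD → MXN → JPY → USD.

0.9626 (arbitrage exists)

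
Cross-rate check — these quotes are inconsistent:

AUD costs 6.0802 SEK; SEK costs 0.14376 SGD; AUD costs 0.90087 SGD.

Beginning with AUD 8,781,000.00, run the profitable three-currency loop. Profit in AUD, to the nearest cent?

Profitable loop is AUD → SGD → SEK → AUD:
AUD 8,781,000.00 × 0.90087 = SGD 7,910,539.47
SGD 7,910,539.47 ÷ 0.14376 = SEK 55,026,011.89
SEK 55,026,011.89 ÷ 6.0802 = AUD 9,050,033.21
Profit = AUD 9,050,033.21 − AUD 8,781,000.00

Profit: AUD 269,033.21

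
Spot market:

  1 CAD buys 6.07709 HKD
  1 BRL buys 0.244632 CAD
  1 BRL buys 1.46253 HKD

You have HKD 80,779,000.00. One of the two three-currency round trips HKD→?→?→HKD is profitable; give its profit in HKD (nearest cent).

Profit: HKD 1,332,242.40

Profitable loop is HKD → BRL → CAD → HKD:
HKD 80,779,000.00 ÷ 1.46253 = BRL 55,232,371.30
BRL 55,232,371.30 × 0.244632 = CAD 13,511,605.46
CAD 13,511,605.46 × 6.07709 = HKD 82,111,242.40
Profit = HKD 82,111,242.40 − HKD 80,779,000.00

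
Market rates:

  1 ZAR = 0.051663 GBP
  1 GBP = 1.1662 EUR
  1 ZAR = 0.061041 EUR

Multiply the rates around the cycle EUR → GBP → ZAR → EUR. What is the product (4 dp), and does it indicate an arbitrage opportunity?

Around EUR → GBP → ZAR → EUR: 1 ÷ 1.1662 ÷ 0.051663 × 0.061041 = 1.013139
Product > 1; profitable direction is EUR → GBP → ZAR → EUR.

1.0131 (arbitrage exists)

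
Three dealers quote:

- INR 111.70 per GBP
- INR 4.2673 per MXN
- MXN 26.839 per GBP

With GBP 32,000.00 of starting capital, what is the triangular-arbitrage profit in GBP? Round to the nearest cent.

Profit: GBP 810.76

Profitable loop is GBP → MXN → INR → GBP:
GBP 32,000.00 × 26.839 = MXN 858,848.00
MXN 858,848.00 × 4.2673 = INR 3,664,962.07
INR 3,664,962.07 ÷ 111.70 = GBP 32,810.76
Profit = GBP 32,810.76 − GBP 32,000.00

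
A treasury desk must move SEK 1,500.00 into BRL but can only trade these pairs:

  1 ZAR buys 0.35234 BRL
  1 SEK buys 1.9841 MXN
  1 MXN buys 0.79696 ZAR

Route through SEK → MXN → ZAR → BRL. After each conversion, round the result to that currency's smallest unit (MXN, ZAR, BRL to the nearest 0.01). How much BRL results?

BRL 835.70

SEK 1,500.00 × 1.9841 = MXN 2,976.15
MXN 2,976.15 × 0.79696 = ZAR 2,371.87
ZAR 2,371.87 × 0.35234 = BRL 835.70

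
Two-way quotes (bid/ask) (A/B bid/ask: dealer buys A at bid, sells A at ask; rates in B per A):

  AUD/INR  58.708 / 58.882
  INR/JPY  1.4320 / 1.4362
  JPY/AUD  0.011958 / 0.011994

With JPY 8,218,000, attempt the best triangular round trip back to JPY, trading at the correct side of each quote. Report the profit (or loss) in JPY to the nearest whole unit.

Best loop JPY → AUD → INR → JPY:
JPY 8,218,000 × 0.011958 (sell JPY at bid) = AUD 98,270.84
AUD 98,270.84 × 58.708 (sell AUD at bid) = INR 5,769,284.71
INR 5,769,284.71 × 1.4320 (sell INR at bid) = JPY 8,261,616

Net profit: JPY 43,616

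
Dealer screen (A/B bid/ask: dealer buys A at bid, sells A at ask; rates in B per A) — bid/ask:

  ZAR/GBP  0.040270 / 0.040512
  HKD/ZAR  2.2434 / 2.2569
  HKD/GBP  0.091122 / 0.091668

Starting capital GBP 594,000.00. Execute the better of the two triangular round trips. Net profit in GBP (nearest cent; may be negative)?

Best loop GBP → ZAR → HKD → GBP:
GBP 594,000.00 ÷ 0.040512 (buy ZAR at ask) = ZAR 14,662,322.27
ZAR 14,662,322.27 ÷ 2.2569 (buy HKD at ask) = HKD 6,496,664.57
HKD 6,496,664.57 × 0.091122 (sell HKD at bid) = GBP 591,989.07

Net result: GBP -2,010.93 (no profitable arbitrage after spreads)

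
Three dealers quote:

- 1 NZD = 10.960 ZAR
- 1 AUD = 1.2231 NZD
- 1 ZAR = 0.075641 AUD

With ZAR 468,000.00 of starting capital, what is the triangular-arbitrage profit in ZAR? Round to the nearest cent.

Profit: ZAR 6,543.07

Profitable loop is ZAR → AUD → NZD → ZAR:
ZAR 468,000.00 × 0.075641 = AUD 35,399.99
AUD 35,399.99 × 1.2231 = NZD 43,297.73
NZD 43,297.73 × 10.960 = ZAR 474,543.07
Profit = ZAR 474,543.07 − ZAR 468,000.00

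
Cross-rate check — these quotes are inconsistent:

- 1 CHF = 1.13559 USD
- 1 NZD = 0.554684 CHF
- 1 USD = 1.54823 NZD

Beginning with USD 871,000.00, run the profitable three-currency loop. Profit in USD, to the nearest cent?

Profitable loop is USD → CHF → NZD → USD:
USD 871,000.00 ÷ 1.13559 = CHF 767,002.18
CHF 767,002.18 ÷ 0.554684 = NZD 1,382,773.21
NZD 1,382,773.21 ÷ 1.54823 = USD 893,131.65
Profit = USD 893,131.65 − USD 871,000.00

Profit: USD 22,131.65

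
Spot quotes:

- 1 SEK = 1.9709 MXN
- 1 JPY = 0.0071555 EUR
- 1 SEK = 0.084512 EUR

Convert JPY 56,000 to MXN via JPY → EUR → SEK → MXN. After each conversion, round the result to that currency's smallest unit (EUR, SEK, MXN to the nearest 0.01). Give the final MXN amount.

MXN 9,344.94

JPY 56,000 × 0.0071555 = EUR 400.71
EUR 400.71 ÷ 0.084512 = SEK 4,741.46
SEK 4,741.46 × 1.9709 = MXN 9,344.94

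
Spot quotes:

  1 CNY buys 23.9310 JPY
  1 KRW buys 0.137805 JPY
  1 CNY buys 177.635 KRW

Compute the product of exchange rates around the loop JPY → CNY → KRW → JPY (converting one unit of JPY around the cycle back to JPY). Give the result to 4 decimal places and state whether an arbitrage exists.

Around JPY → CNY → KRW → JPY: 1 ÷ 23.9310 × 177.635 × 0.137805 = 1.022899
Product > 1; profitable direction is JPY → CNY → KRW → JPY.

1.0229 (arbitrage exists)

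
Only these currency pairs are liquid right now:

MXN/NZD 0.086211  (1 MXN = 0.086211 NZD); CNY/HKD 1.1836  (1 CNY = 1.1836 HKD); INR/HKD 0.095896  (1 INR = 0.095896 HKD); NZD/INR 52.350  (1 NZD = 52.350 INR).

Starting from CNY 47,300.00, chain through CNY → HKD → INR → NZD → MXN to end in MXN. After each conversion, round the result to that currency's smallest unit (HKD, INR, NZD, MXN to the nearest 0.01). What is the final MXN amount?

CNY 47,300.00 × 1.1836 = HKD 55,984.28
HKD 55,984.28 ÷ 0.095896 = INR 583,802.04
INR 583,802.04 ÷ 52.350 = NZD 11,151.90
NZD 11,151.90 ÷ 0.086211 = MXN 129,355.88

MXN 129,355.88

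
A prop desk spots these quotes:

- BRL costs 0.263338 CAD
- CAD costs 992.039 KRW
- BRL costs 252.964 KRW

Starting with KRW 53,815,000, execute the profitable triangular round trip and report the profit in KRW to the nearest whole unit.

Profitable loop is KRW → BRL → CAD → KRW:
KRW 53,815,000 ÷ 252.964 = BRL 212,737.78
BRL 212,737.78 × 0.263338 = CAD 56,021.94
CAD 56,021.94 × 992.039 = KRW 55,575,951
Profit = KRW 55,575,951 − KRW 53,815,000

Profit: KRW 1,760,951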